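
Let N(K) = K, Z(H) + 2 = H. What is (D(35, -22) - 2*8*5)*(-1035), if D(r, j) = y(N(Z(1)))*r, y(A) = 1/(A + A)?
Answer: 201825/2 ≈ 1.0091e+5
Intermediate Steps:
Z(H) = -2 + H
y(A) = 1/(2*A)
D(r, j) = -r/2 (D(r, j) = (1/(2*(-2 + 1)))*r = ((½)/(-1))*r = ((½)*(-1))*r = -r/2)
(D(35, -22) - 2*8*5)*(-1035) = (-½*35 - 2*8*5)*(-1035) = (-35/2 - 16*5)*(-1035) = (-35/2 - 80)*(-1035) = -195/2*(-1035) = 201825/2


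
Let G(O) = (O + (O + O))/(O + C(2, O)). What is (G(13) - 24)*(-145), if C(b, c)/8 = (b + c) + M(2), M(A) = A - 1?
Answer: 161675/47 ≈ 3439.9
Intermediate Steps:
M(A) = -1 + A
C(b, c) = 8 + 8*b + 8*c (C(b, c) = 8*((b + c) + (-1 + 2)) = 8*((b + c) + 1) = 8*(1 + b + c) = 8 + 8*b + 8*c)
G(O) = 3*O/(24 + 9*O) (G(O) = (O + (O + O))/(O + (8 + 8*2 + 8*O)) = (O + 2*O)/(O + (8 + 16 + 8*O)) = (3*O)/(O + (24 + 8*O)) = (3*O)/(24 + 9*O) = 3*O/(24 + 9*O))
(G(13) - 24)*(-145) = (13/(8 + 3*13) - 24)*(-145) = (13/(8 + 39) - 24)*(-145) = (13/47 - 24)*(-145) = -1115/47*(-145) = 161675/47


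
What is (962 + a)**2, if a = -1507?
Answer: 297025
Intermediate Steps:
(962 + a)**2 = (962 - 1507)**2 = (-545)**2 = 297025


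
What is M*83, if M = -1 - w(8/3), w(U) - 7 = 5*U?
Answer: -5312/3 ≈ -1770.7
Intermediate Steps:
w(U) = 7 + 5*U
M = -64/3 (M = -1 - (7 + 5*(8/3)) = -1 - (7 + 40/3) = -1 - 1*61/3 = -1 - 61/3 = -64/3 ≈ -21.333)
M*83 = -64/3*83 = -5312/3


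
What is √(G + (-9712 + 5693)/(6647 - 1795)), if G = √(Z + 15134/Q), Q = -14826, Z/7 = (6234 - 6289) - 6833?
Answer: √(-5467272584607 + 31163595420*I*√2162978907)/2569134 ≈ 10.458 + 10.498*I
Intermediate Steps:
Z = -48216 (Z = 7*((6234 - 6289) - 6833) = 7*(-55 - 6833) = 7*(-6888) = -48216)
G = 5*I*√2162978907/1059 (G = √(-48216 + 15134/(-14826)) = √(-48216 + 15134*(-1/14826)) = √(-48216 - 1081/1059) = √(-51061825/1059) = 5*I*√2162978907/1059 ≈ 219.58*I)
√(G + (-9712 + 5693)/(6647 - 1795)) = √(5*I*√2162978907/1059 + (-9712 + 5693)/(6647 - 1795)) = √(5*I*√2162978907/1059 - 4019/4852) = √(-4019/4852 + 5*I*√2162978907/1059)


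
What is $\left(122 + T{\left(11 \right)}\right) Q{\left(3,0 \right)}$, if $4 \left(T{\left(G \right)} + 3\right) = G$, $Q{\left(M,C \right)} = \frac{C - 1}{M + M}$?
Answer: $- \frac{487}{24} \approx -20.292$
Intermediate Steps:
$Q{\left(M,C \right)} = \frac{-1 + C}{2 M}$
$T{\left(G \right)} = -3 + \frac{G}{4}$
$\left(122 + T{\left(11 \right)}\right) Q{\left(3,0 \right)} = \left(122 + \left(-3 + \frac{1}{4} \cdot 11\right)\right) \frac{-1 + 0}{2 \cdot 3} = \left(122 + \left(-3 + \frac{11}{4}\right)\right) \frac{1}{2} \cdot \frac{1}{3} \left(-1\right) = \left(122 - \frac{1}{4}\right) \left(- \frac{1}{6}\right) = \frac{487}{4} \left(- \frac{1}{6}\right) = - \frac{487}{24}$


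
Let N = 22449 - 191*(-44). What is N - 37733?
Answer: -6880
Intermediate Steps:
N = 30853 (N = 22449 - 1*(-8404) = 22449 + 8404 = 30853)
N - 37733 = 30853 - 37733 = -6880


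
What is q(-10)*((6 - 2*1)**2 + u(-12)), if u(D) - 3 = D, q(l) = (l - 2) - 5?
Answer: -119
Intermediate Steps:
q(l) = -7 + l (q(l) = (-2 + l) - 5 = -7 + l)
u(D) = 3 + D
q(-10)*((6 - 2*1)**2 + u(-12)) = (-7 - 10)*((6 - 2*1)**2 + (3 - 12)) = -17*((6 - 2)**2 - 9) = -17*(4**2 - 9) = -17*(16 - 9) = -17*7 = -119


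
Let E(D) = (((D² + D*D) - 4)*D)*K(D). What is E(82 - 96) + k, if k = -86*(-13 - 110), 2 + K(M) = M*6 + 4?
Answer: 456002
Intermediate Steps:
K(M) = 2 + 6*M (K(M) = -2 + (M*6 + 4) = -2 + (6*M + 4) = -2 + (4 + 6*M) = 2 + 6*M)
E(D) = D*(-4 + 2*D²)*(2 + 6*D) (E(D) = (((D² + D*D) - 4)*D)*(2 + 6*D) = (((D² + D²) - 4)*D)*(2 + 6*D) = ((2*D² - 4)*D)*(2 + 6*D) = ((-4 + 2*D²)*D)*(2 + 6*D) = (D*(-4 + 2*D²))*(2 + 6*D) = D*(-4 + 2*D²)*(2 + 6*D))
k = 10578 (k = -86*(-123) = 10578)
E(82 - 96) + k = 4*(82 - 96)*(1 + 3*(82 - 96))*(-2 + (82 - 96)²) + 10578 = 4*(-14)*(1 + 3*(-14))*(-2 + (-14)²) + 10578 = 4*(-14)*(1 - 42)*(-2 + 196) + 10578 = 4*(-14)*(-41)*194 + 10578 = 445424 + 10578 = 456002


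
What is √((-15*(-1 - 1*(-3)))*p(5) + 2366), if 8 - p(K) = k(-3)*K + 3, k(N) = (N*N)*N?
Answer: I*√1834 ≈ 42.825*I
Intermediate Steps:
k(N) = N³ (k(N) = N²*N = N³)
p(K) = 5 + 27*K (p(K) = 8 - ((-3)³*K + 3) = 8 - (-27*K + 3) = 8 - (3 - 27*K) = 8 + (-3 + 27*K) = 5 + 27*K)
√((-15*(-1 - 1*(-3)))*p(5) + 2366) = √((-15*(-1 - 1*(-3)))*(5 + 27*5) + 2366) = √((-15*(-1 + 3))*(5 + 135) + 2366) = √(-15*2*140 + 2366) = √(-30*140 + 2366) = √(-4200 + 2366) = √(-1834) = I*√1834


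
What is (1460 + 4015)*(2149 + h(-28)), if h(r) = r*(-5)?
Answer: 12532275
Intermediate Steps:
h(r) = -5*r
(1460 + 4015)*(2149 + h(-28)) = (1460 + 4015)*(2149 - 5*(-28)) = 5475*(2149 + 140) = 5475*2289 = 12532275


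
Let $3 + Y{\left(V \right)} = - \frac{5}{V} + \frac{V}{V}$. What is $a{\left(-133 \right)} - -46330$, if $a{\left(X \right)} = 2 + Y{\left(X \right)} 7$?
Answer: $\frac{880047}{19} \approx 46318.0$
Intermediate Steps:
$Y{\left(V \right)} = -2 - \frac{5}{V}$ ($Y{\left(V \right)} = -3 - \left(\frac{5}{V} - \frac{V}{V}\right) = -3 + \left(- \frac{5}{V} + 1\right) = -3 + \left(1 - \frac{5}{V}\right) = -2 - \frac{5}{V}$)
$a{\left(X \right)} = -12 - \frac{35}{X}$ ($a{\left(X \right)} = 2 + \left(-2 - \frac{5}{X}\right) 7 = 2 - \left(14 + \frac{35}{X}\right) = -12 - \frac{35}{X}$)
$a{\left(-133 \right)} - -46330 = \left(-12 - \frac{35}{-133}\right) - -46330 = \left(-12 - - \frac{5}{19}\right) + 46330 = \left(-12 + \frac{5}{19}\right) + 46330 = - \frac{223}{19} + 46330 = \frac{880047}{19}$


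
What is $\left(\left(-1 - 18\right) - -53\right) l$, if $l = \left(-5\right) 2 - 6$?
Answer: $-544$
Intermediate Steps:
$l = -16$ ($l = -10 - 6 = -16$)
$\left(\left(-1 - 18\right) - -53\right) l = \left(\left(-1 - 18\right) - -53\right) \left(-16\right) = \left(\left(-1 - 18\right) + \left(-23 + 76\right)\right) \left(-16\right) = \left(-19 + 53\right) \left(-16\right) = 34 \left(-16\right) = -544$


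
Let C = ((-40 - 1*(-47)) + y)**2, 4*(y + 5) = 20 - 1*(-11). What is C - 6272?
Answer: -98831/16 ≈ -6176.9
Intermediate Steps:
y = 11/4 (y = -5 + (20 - 1*(-11))/4 = -5 + (20 + 11)/4 = -5 + (1/4)*31 = -5 + 31/4 = 11/4 ≈ 2.7500)
C = 1521/16 (C = ((-40 - 1*(-47)) + 11/4)**2 = ((-40 + 47) + 11/4)**2 = (7 + 11/4)**2 = (39/4)**2 = 1521/16 ≈ 95.063)
C - 6272 = 1521/16 - 6272 = -98831/16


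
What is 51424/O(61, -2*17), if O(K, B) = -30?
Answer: -25712/15 ≈ -1714.1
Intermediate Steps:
51424/O(61, -2*17) = 51424/(-30) = 51424*(-1/30) = -25712/15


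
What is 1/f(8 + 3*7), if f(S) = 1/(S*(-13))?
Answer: -377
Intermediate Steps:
f(S) = -1/(13*S) (f(S) = 1/(-13*S) = -1/(13*S))
1/f(8 + 3*7) = 1/(-1/(13*(8 + 3*7))) = 1/(-1/(13*(8 + 21))) = 1/(-1/13/29) = 1/(-1/13*1/29) = 1/(-1/377) = -377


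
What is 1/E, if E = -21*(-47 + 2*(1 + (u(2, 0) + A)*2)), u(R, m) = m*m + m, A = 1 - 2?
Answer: 1/1029 ≈ 0.00097182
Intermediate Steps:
A = -1
u(R, m) = m + m² (u(R, m) = m² + m = m + m²)
E = 1029 (E = -21*(-47 + 2*(1 + (0*(1 + 0) - 1)*2)) = -21*(-47 + 2*(1 + (0*1 - 1)*2)) = -21*(-47 + 2*(1 + (0 - 1)*2)) = -21*(-47 + 2*(1 - 1*2)) = -21*(-47 + 2*(1 - 2)) = -21*(-47 + 2*(-1)) = -21*(-47 - 2) = -21*(-49) = 1029)
1/E = 1/1029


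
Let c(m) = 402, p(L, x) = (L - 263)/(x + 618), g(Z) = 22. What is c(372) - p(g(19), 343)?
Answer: 386563/961 ≈ 402.25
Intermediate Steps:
p(L, x) = (-263 + L)/(618 + x)
c(372) - p(g(19), 343) = 402 - (-263 + 22)/(618 + 343) = 402 - (-241)/961 = 402 - 1*(-241/961) = 402 + 241/961 = 386563/961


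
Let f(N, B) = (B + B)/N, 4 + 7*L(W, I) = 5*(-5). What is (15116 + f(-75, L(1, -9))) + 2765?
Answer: 9387583/525 ≈ 17881.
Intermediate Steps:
L(W, I) = -29/7 (L(W, I) = -4/7 + (5*(-5))/7 = -4/7 + (⅐)*(-25) = -4/7 - 25/7 = -29/7)
f(N, B) = 2*B/N (f(N, B) = (2*B)/N = 2*B/N)
(15116 + f(-75, L(1, -9))) + 2765 = (15116 + 2*(-29/7)/(-75)) + 2765 = (15116 + 2*(-29/7)*(-1/75)) + 2765 = (15116 + 58/525) + 2765 = 7935958/525 + 2765 = 9387583/525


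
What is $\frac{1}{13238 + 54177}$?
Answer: $\frac{1}{67415} \approx 1.4833 \cdot 10^{-5}$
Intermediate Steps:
$\frac{1}{13238 + 54177} = \frac{1}{67415}$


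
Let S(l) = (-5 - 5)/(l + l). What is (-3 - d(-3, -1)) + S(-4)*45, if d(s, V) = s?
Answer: 225/4 ≈ 56.250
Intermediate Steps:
S(l) = -5/l (S(l) = -10*1/(2*l) = -5/l)
(-3 - d(-3, -1)) + S(-4)*45 = (-3 - 1*(-3)) - 5/(-4)*45 = (-3 + 3) - 5*(-¼)*45 = 0 + (5/4)*45 = 0 + 225/4 = 225/4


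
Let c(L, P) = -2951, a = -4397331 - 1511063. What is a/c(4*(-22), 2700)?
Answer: 5908394/2951 ≈ 2002.2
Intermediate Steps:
a = -5908394
a/c(4*(-22), 2700) = -5908394/(-2951) = -5908394*(-1/2951) = 5908394/2951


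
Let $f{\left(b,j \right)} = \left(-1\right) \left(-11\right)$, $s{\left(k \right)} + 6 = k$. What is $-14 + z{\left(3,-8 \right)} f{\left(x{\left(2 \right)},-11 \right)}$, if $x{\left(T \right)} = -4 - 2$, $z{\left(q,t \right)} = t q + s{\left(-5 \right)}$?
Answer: $-399$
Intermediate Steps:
$s{\left(k \right)} = -6 + k$
$z{\left(q,t \right)} = -11 + q t$ ($z{\left(q,t \right)} = t q - 11 = q t - 11 = -11 + q t$)
$x{\left(T \right)} = -6$ ($x{\left(T \right)} = -4 - 2 = -6$)
$f{\left(b,j \right)} = 11$
$-14 + z{\left(3,-8 \right)} f{\left(x{\left(2 \right)},-11 \right)} = -14 + \left(-11 + 3 \left(-8\right)\right) 11 = -14 + \left(-11 - 24\right) 11 = -14 - 385 = -399$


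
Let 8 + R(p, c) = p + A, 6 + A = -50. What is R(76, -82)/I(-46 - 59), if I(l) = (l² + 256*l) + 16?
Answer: -12/15839 ≈ -0.00075762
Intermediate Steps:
A = -56 (A = -6 - 50 = -56)
I(l) = 16 + l² + 256*l
R(p, c) = -64 + p (R(p, c) = -8 + (p - 56) = -8 + (-56 + p) = -64 + p)
R(76, -82)/I(-46 - 59) = (-64 + 76)/(16 + (-46 - 59)² + 256*(-46 - 59)) = 12/(16 + (-105)² + 256*(-105)) = 12/(16 + 11025 - 26880) = 12/(-15839) = 12*(-1/15839) = -12/15839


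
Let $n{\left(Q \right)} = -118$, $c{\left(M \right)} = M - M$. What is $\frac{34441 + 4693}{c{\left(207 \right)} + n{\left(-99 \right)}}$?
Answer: $- \frac{19567}{59} \approx -331.64$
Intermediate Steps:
$c{\left(M \right)} = 0$
$\frac{34441 + 4693}{c{\left(207 \right)} + n{\left(-99 \right)}} = \frac{34441 + 4693}{0 - 118} = \frac{39134}{-118} = 39134 \left(- \frac{1}{118}\right) = - \frac{19567}{59}$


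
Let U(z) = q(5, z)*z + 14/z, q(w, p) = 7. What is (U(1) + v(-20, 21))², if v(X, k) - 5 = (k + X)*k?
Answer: 2209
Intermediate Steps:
U(z) = 7*z + 14/z
v(X, k) = 5 + k*(X + k) (v(X, k) = 5 + (k + X)*k = 5 + (X + k)*k = 5 + k*(X + k))
(U(1) + v(-20, 21))² = ((7*1 + 14/1) + (5 + 21² - 20*21))² = ((7 + 14*1) + (5 + 441 - 420))² = ((7 + 14) + 26)² = (21 + 26)² = 47² = 2209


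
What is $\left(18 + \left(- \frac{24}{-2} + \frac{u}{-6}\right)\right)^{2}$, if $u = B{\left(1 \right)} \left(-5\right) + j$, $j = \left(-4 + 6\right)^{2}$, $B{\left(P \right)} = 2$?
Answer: $961$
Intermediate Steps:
$j = 4$ ($j = 2^{2} = 4$)
$u = -6$ ($u = 2 \left(-5\right) + 4 = -10 + 4 = -6$)
$\left(18 + \left(- \frac{24}{-2} + \frac{u}{-6}\right)\right)^{2} = \left(18 - \left(-1 - 12\right)\right)^{2} = \left(18 - -13\right)^{2} = \left(18 + \left(12 + 1\right)\right)^{2} = \left(18 + 13\right)^{2} = 31^{2} = 961$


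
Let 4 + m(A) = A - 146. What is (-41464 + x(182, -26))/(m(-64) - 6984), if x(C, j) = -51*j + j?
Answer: 20082/3599 ≈ 5.5799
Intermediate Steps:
x(C, j) = -50*j
m(A) = -150 + A (m(A) = -4 + (A - 146) = -4 + (-146 + A) = -150 + A)
(-41464 + x(182, -26))/(m(-64) - 6984) = (-41464 - 50*(-26))/((-150 - 64) - 6984) = (-41464 + 1300)/(-214 - 6984) = -40164/(-7198) = -40164*(-1/7198) = 20082/3599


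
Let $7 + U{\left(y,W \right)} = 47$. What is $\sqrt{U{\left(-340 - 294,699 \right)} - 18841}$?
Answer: $3 i \sqrt{2089} \approx 137.12 i$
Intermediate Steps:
$U{\left(y,W \right)} = 40$ ($U{\left(y,W \right)} = -7 + 47 = 40$)
$\sqrt{U{\left(-340 - 294,699 \right)} - 18841} = \sqrt{40 - 18841} = \sqrt{-18801} = 3 i \sqrt{2089}$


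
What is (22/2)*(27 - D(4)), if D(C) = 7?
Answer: 220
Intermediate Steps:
(22/2)*(27 - D(4)) = (22/2)*(27 - 1*7) = (22*(½))*(27 - 7) = 11*20 = 220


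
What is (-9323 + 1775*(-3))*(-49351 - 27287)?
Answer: 1122593424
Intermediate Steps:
(-9323 + 1775*(-3))*(-49351 - 27287) = (-9323 - 5325)*(-76638) = -14648*(-76638) = 1122593424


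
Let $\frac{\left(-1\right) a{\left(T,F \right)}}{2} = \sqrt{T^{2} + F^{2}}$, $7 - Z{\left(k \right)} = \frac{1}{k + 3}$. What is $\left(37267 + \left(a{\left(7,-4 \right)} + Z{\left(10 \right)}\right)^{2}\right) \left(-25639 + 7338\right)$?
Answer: $- \frac{116214333063}{169} + \frac{6588360 \sqrt{65}}{13} \approx -6.8357 \cdot 10^{8}$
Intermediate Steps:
$Z{\left(k \right)} = 7 - \frac{1}{3 + k}$ ($Z{\left(k \right)} = 7 - \frac{1}{k + 3} = 7 - \frac{1}{3 + k}$)
$a{\left(T,F \right)} = - 2 \sqrt{F^{2} + T^{2}}$ ($a{\left(T,F \right)} = - 2 \sqrt{T^{2} + F^{2}} = - 2 \sqrt{F^{2} + T^{2}}$)
$\left(37267 + \left(a{\left(7,-4 \right)} + Z{\left(10 \right)}\right)^{2}\right) \left(-25639 + 7338\right) = \left(37267 + \left(- 2 \sqrt{\left(-4\right)^{2} + 7^{2}} + \frac{20 + 7 \cdot 10}{3 + 10}\right)^{2}\right) \left(-25639 + 7338\right) = \left(37267 + \left(- 2 \sqrt{16 + 49} + \frac{20 + 70}{13}\right)^{2}\right) \left(-18301\right) = \left(37267 + \left(- 2 \sqrt{65} + \frac{1}{13} \cdot 90\right)^{2}\right) \left(-18301\right) = \left(37267 + \left(- 2 \sqrt{65} + \frac{90}{13}\right)^{2}\right) \left(-18301\right) = \left(37267 + \left(\frac{90}{13} - 2 \sqrt{65}\right)^{2}\right) \left(-18301\right) = -682023367 - 18301 \left(\frac{90}{13} - 2 \sqrt{65}\right)^{2}$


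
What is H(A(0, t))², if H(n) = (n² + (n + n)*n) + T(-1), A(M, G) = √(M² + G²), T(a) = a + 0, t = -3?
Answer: 676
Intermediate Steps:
T(a) = a
A(M, G) = √(G² + M²)
H(n) = -1 + 3*n² (H(n) = (n² + (n + n)*n) - 1 = (n² + (2*n)*n) - 1 = (n² + 2*n²) - 1 = 3*n² - 1 = -1 + 3*n²)
H(A(0, t))² = (-1 + 3*(√((-3)² + 0²))²)² = (-1 + 3*(√(9 + 0))²)² = (-1 + 3*(√9)²)² = (-1 + 3*3²)² = (-1 + 3*9)² = (-1 + 27)² = 26² = 676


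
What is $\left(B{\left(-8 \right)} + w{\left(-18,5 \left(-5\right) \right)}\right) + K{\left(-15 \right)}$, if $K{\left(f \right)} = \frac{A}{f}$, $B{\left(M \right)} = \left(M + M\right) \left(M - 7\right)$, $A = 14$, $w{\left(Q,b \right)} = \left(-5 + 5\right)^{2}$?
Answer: $\frac{3586}{15} \approx 239.07$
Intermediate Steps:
$w{\left(Q,b \right)} = 0$ ($w{\left(Q,b \right)} = 0^{2} = 0$)
$B{\left(M \right)} = 2 M \left(-7 + M\right)$
$K{\left(f \right)} = \frac{14}{f}$
$\left(B{\left(-8 \right)} + w{\left(-18,5 \left(-5\right) \right)}\right) + K{\left(-15 \right)} = \left(2 \left(-8\right) \left(-7 - 8\right) + 0\right) + \frac{14}{-15} = \left(2 \left(-8\right) \left(-15\right) + 0\right) + 14 \left(- \frac{1}{15}\right) = \left(240 + 0\right) - \frac{14}{15} = 240 - \frac{14}{15} = \frac{3586}{15}$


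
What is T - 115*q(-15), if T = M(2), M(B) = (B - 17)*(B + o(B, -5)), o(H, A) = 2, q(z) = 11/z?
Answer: 73/3 ≈ 24.333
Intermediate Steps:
M(B) = (-17 + B)*(2 + B) (M(B) = (B - 17)*(B + 2) = (-17 + B)*(2 + B))
T = -60 (T = -34 + 2² - 15*2 = -34 + 4 - 30 = -60)
T - 115*q(-15) = -60 - 1265/(-15) = -60 - 1265*(-1)/15 = -60 - 115*(-11/15) = -60 + 253/3 = 73/3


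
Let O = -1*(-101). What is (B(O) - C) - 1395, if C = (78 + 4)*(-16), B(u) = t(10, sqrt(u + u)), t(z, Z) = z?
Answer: -73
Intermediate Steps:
O = 101
B(u) = 10
C = -1312 (C = 82*(-16) = -1312)
(B(O) - C) - 1395 = (10 - 1*(-1312)) - 1395 = (10 + 1312) - 1395 = 1322 - 1395 = -73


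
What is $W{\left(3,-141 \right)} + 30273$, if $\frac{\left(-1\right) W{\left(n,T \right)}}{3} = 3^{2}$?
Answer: $30246$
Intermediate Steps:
$W{\left(n,T \right)} = -27$ ($W{\left(n,T \right)} = - 3 \cdot 3^{2} = \left(-3\right) 9 = -27$)
$W{\left(3,-141 \right)} + 30273 = -27 + 30273 = 30246$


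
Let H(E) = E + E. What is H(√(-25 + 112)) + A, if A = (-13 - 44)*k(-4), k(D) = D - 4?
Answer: 456 + 2*√87 ≈ 474.65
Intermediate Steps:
k(D) = -4 + D
H(E) = 2*E
A = 456 (A = (-13 - 44)*(-4 - 4) = -57*(-8) = 456)
H(√(-25 + 112)) + A = 2*√(-25 + 112) + 456 = 2*√87 + 456 = 456 + 2*√87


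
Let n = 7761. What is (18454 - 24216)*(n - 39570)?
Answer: 183283458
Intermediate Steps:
(18454 - 24216)*(n - 39570) = (18454 - 24216)*(7761 - 39570) = -5762*(-31809) = 183283458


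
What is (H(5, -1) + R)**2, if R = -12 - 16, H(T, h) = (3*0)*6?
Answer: 784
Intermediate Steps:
H(T, h) = 0 (H(T, h) = 0*6 = 0)
R = -28
(H(5, -1) + R)**2 = (0 - 28)**2 = (-28)**2 = 784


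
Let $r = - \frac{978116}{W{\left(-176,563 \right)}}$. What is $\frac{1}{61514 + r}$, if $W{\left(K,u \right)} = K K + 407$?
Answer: $\frac{31383}{1929515746} \approx 1.6265 \cdot 10^{-5}$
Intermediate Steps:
$W{\left(K,u \right)} = 407 + K^{2}$ ($W{\left(K,u \right)} = K^{2} + 407 = 407 + K^{2}$)
$r = - \frac{978116}{31383}$ ($r = - \frac{978116}{407 + \left(-176\right)^{2}} = - \frac{978116}{407 + 30976} = - \frac{978116}{31383} \approx -31.167$)
$\frac{1}{61514 + r} = \frac{1}{61514 - \frac{978116}{31383}} = \frac{1}{\frac{1929515746}{31383}} = \frac{31383}{1929515746}$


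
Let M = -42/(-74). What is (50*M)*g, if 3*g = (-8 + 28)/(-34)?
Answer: -3500/629 ≈ -5.5644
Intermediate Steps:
g = -10/51 (g = ((-8 + 28)/(-34))/3 = (20*(-1/34))/3 = (⅓)*(-10/17) = -10/51 ≈ -0.19608)
M = 21/37 (M = -42*(-1/74) = 21/37 ≈ 0.56757)
(50*M)*g = (50*(21/37))*(-10/51) = (1050/37)*(-10/51) = -3500/629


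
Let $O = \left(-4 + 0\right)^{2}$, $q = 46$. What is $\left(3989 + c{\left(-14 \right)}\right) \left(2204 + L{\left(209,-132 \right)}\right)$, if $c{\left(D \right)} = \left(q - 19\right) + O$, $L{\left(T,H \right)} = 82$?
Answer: $9217152$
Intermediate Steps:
$O = 16$ ($O = \left(-4\right)^{2} = 16$)
$c{\left(D \right)} = 43$ ($c{\left(D \right)} = \left(46 - 19\right) + 16 = 27 + 16 = 43$)
$\left(3989 + c{\left(-14 \right)}\right) \left(2204 + L{\left(209,-132 \right)}\right) = \left(3989 + 43\right) \left(2204 + 82\right) = 4032 \cdot 2286 = 9217152$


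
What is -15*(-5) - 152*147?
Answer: -22269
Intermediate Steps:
-15*(-5) - 152*147 = 75 - 22344 = -22269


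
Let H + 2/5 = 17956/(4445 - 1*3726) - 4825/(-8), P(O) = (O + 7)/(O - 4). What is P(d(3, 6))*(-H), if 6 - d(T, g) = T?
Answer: 18052611/2876 ≈ 6277.0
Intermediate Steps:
d(T, g) = 6 - T
P(O) = (7 + O)/(-4 + O)
H = 18052611/28760 (H = -⅖ + (17956/(4445 - 1*3726) - 4825/(-8)) = -⅖ + (17956/(4445 - 3726) - 4825*(-⅛)) = -⅖ + (17956/719 + 4825/8) = -⅖ + 3612823/5752 = 18052611/28760 ≈ 627.70)
P(d(3, 6))*(-H) = ((7 + (6 - 1*3))/(-4 + (6 - 1*3)))*(-1*18052611/28760) = ((7 + (6 - 3))/(-4 + (6 - 3)))*(-18052611/28760) = ((7 + 3)/(-4 + 3))*(-18052611/28760) = (10/(-1))*(-18052611/28760) = -1*10*(-18052611/28760) = -10*(-18052611/28760) = 18052611/2876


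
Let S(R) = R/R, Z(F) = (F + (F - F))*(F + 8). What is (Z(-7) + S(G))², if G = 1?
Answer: 36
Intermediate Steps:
Z(F) = F*(8 + F) (Z(F) = (F + 0)*(8 + F) = F*(8 + F))
S(R) = 1
(Z(-7) + S(G))² = (-7*(8 - 7) + 1)² = (-7*1 + 1)² = (-7 + 1)² = (-6)² = 36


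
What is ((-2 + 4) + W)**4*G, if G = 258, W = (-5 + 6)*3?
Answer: 161250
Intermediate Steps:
W = 3 (W = 1*3 = 3)
((-2 + 4) + W)**4*G = ((-2 + 4) + 3)**4*258 = (2 + 3)**4*258 = 5**4*258 = 625*258 = 161250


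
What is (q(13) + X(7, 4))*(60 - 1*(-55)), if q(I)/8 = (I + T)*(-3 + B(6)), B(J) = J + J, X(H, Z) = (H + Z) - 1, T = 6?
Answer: 158470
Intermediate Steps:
X(H, Z) = -1 + H + Z
B(J) = 2*J
q(I) = 432 + 72*I (q(I) = 8*((I + 6)*(-3 + 2*6)) = 8*((6 + I)*(-3 + 12)) = 8*((6 + I)*9) = 8*(54 + 9*I) = 432 + 72*I)
(q(13) + X(7, 4))*(60 - 1*(-55)) = ((432 + 72*13) + (-1 + 7 + 4))*(60 - 1*(-55)) = ((432 + 936) + 10)*(60 + 55) = (1368 + 10)*115 = 1378*115 = 158470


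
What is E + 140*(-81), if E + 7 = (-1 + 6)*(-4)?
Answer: -11367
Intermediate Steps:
E = -27 (E = -7 + (-1 + 6)*(-4) = -7 + 5*(-4) = -7 - 20 = -27)
E + 140*(-81) = -27 + 140*(-81) = -27 - 11340 = -11367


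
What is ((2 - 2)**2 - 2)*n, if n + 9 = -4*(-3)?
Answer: -6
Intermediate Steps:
n = 3 (n = -9 - 4*(-3) = -9 + 12 = 3)
((2 - 2)**2 - 2)*n = ((2 - 2)**2 - 2)*3 = (0**2 - 2)*3 = (0 - 2)*3 = -2*3 = -6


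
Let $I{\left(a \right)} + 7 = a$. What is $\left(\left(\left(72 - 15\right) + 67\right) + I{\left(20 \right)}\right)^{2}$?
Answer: $18769$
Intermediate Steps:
$I{\left(a \right)} = -7 + a$
$\left(\left(\left(72 - 15\right) + 67\right) + I{\left(20 \right)}\right)^{2} = \left(\left(\left(72 - 15\right) + 67\right) + \left(-7 + 20\right)\right)^{2} = \left(\left(57 + 67\right) + 13\right)^{2} = \left(124 + 13\right)^{2} = 137^{2} = 18769$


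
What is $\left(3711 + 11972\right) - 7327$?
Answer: $8356$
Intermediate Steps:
$\left(3711 + 11972\right) - 7327 = 15683 - 7327 = 8356$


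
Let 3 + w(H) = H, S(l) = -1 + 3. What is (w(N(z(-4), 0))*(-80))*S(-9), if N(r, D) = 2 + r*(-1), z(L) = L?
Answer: -480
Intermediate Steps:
S(l) = 2
N(r, D) = 2 - r
w(H) = -3 + H
(w(N(z(-4), 0))*(-80))*S(-9) = ((-3 + (2 - 1*(-4)))*(-80))*2 = ((-3 + (2 + 4))*(-80))*2 = ((-3 + 6)*(-80))*2 = (3*(-80))*2 = -240*2 = -480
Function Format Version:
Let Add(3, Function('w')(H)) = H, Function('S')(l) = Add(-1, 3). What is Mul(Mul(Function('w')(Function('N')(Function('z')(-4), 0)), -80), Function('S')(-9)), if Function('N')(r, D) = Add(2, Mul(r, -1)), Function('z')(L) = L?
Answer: -480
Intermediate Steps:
Function('S')(l) = 2
Function('N')(r, D) = Add(2, Mul(-1, r))
Function('w')(H) = Add(-3, H)
Mul(Mul(Function('w')(Function('N')(Function('z')(-4), 0)), -80), Function('S')(-9)) = Mul(Mul(Add(-3, Add(2, Mul(-1, -4))), -80), 2) = Mul(Mul(Add(-3, Add(2, 4)), -80), 2) = Mul(Mul(Add(-3, 6), -80), 2) = Mul(Mul(3, -80), 2) = Mul(-240, 2) = -480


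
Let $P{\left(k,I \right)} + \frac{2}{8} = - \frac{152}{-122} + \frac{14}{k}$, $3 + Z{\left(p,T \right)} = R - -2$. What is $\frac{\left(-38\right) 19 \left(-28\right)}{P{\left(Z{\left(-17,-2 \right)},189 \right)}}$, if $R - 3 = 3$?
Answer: $\frac{24663520}{4631} \approx 5325.7$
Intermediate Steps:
$R = 6$ ($R = 3 + 3 = 6$)
$Z{\left(p,T \right)} = 5$ ($Z{\left(p,T \right)} = -3 + \left(6 - -2\right) = -3 + \left(6 + 2\right) = -3 + 8 = 5$)
$P{\left(k,I \right)} = \frac{243}{244} + \frac{14}{k}$ ($P{\left(k,I \right)} = - \frac{1}{4} + \left(- \frac{152}{-122} + \frac{14}{k}\right) = - \frac{1}{4} + \left(\left(-152\right) \left(- \frac{1}{122}\right) + \frac{14}{k}\right) = - \frac{1}{4} + \left(\frac{76}{61} + \frac{14}{k}\right) = \frac{243}{244} + \frac{14}{k}$)
$\frac{\left(-38\right) 19 \left(-28\right)}{P{\left(Z{\left(-17,-2 \right)},189 \right)}} = \frac{\left(-38\right) 19 \left(-28\right)}{\frac{243}{244} + \frac{14}{5}} = \frac{\left(-722\right) \left(-28\right)}{\frac{243}{244} + 14 \cdot \frac{1}{5}} = \frac{20216}{\frac{243}{244} + \frac{14}{5}} = \frac{20216}{\frac{4631}{1220}} = 20216 \cdot \frac{1220}{4631} = \frac{24663520}{4631}$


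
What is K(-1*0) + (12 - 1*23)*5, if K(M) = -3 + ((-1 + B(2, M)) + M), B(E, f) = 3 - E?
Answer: -58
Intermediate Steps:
K(M) = -3 + M (K(M) = -3 + ((-1 + (3 - 1*2)) + M) = -3 + ((-1 + (3 - 2)) + M) = -3 + ((-1 + 1) + M) = -3 + (0 + M) = -3 + M)
K(-1*0) + (12 - 1*23)*5 = (-3 - 1*0) + (12 - 1*23)*5 = (-3 + 0) + (12 - 23)*5 = -3 - 11*5 = -3 - 55 = -58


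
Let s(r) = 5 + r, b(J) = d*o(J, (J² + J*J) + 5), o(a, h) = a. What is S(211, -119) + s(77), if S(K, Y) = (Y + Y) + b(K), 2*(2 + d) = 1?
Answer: -945/2 ≈ -472.50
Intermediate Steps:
d = -3/2 (d = -2 + (½)*1 = -2 + ½ = -3/2 ≈ -1.5000)
b(J) = -3*J/2
S(K, Y) = 2*Y - 3*K/2 (S(K, Y) = (Y + Y) - 3*K/2 = 2*Y - 3*K/2)
S(211, -119) + s(77) = (2*(-119) - 3/2*211) + (5 + 77) = (-238 - 633/2) + 82 = -1109/2 + 82 = -945/2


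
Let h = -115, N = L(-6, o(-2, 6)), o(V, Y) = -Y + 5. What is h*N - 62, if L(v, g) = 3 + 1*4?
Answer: -867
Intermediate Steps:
o(V, Y) = 5 - Y
L(v, g) = 7 (L(v, g) = 3 + 4 = 7)
N = 7
h*N - 62 = -115*7 - 62 = -805 - 62 = -867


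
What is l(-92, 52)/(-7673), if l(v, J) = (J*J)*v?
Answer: 248768/7673 ≈ 32.421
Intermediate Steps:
l(v, J) = v*J**2 (l(v, J) = J**2*v = v*J**2)
l(-92, 52)/(-7673) = -92*52**2/(-7673) = -92*2704*(-1/7673) = -248768*(-1/7673) = 248768/7673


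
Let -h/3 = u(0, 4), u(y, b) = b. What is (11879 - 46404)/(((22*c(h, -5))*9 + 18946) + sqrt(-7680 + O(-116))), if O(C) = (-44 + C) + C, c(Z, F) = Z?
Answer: -286039625/137286428 + 103575*I*sqrt(221)/137286428 ≈ -2.0835 + 0.011216*I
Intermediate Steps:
h = -12 (h = -3*4 = -12)
O(C) = -44 + 2*C
(11879 - 46404)/(((22*c(h, -5))*9 + 18946) + sqrt(-7680 + O(-116))) = (11879 - 46404)/(((22*(-12))*9 + 18946) + sqrt(-7680 + (-44 + 2*(-116)))) = -34525/((-264*9 + 18946) + sqrt(-7680 + (-44 - 232))) = -34525/((-2376 + 18946) + sqrt(-7680 - 276)) = -34525/(16570 + sqrt(-7956)) = -34525/(16570 + 6*I*sqrt(221))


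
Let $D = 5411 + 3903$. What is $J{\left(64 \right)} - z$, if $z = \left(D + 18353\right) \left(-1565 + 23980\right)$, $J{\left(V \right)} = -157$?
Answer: $-620155962$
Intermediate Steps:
$D = 9314$
$z = 620155805$ ($z = \left(9314 + 18353\right) \left(-1565 + 23980\right) = 27667 \cdot 22415 = 620155805$)
$J{\left(64 \right)} - z = -157 - 620155805 = -620155962$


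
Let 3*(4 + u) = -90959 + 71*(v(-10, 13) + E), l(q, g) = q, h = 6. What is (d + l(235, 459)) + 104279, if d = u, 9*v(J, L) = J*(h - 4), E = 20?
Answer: 2014499/27 ≈ 74611.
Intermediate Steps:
v(J, L) = 2*J/9 (v(J, L) = (J*(6 - 4))/9 = (J*2)/9 = (2*J)/9 = 2*J/9)
u = -807379/27 (u = -4 + (-90959 + 71*((2/9)*(-10) + 20))/3 = -4 + (-90959 + 71*(-20/9 + 20))/3 = -4 + (-90959 + 71*(160/9))/3 = -4 + (-90959 + 11360/9)/3 = -4 + (⅓)*(-807271/9) = -4 - 807271/27 = -807379/27 ≈ -29903.)
d = -807379/27 ≈ -29903.
(d + l(235, 459)) + 104279 = (-807379/27 + 235) + 104279 = -801034/27 + 104279 = 2014499/27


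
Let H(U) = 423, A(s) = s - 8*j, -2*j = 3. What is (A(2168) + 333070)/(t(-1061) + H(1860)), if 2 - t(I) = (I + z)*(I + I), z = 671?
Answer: -67050/165431 ≈ -0.40530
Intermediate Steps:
j = -3/2 (j = -½*3 = -3/2 ≈ -1.5000)
A(s) = 12 + s (A(s) = s - 8*(-3/2) = s + 12 = 12 + s)
t(I) = 2 - 2*I*(671 + I) (t(I) = 2 - (I + 671)*(I + I) = 2 - (671 + I)*2*I = 2 - 2*I*(671 + I))
(A(2168) + 333070)/(t(-1061) + H(1860)) = ((12 + 2168) + 333070)/((2 - 1342*(-1061) - 2*(-1061)²) + 423) = (2180 + 333070)/((2 + 1423862 - 2*1125721) + 423) = 335250/((2 + 1423862 - 2251442) + 423) = 335250/(-827578 + 423) = 335250/(-827155) = 335250*(-1/827155) = -67050/165431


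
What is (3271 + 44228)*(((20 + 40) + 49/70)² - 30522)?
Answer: -127475488749/100 ≈ -1.2748e+9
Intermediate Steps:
(3271 + 44228)*(((20 + 40) + 49/70)² - 30522) = 47499*((60 + 49*(1/70))² - 30522) = 47499*((60 + 7/10)² - 30522) = 47499*((607/10)² - 30522) = 47499*(368449/100 - 30522) = 47499*(-2683751/100) = -127475488749/100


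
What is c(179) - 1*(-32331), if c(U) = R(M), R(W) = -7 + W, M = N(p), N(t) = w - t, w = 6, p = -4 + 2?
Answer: 32332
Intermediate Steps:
p = -2
N(t) = 6 - t
M = 8 (M = 6 - 1*(-2) = 6 + 2 = 8)
c(U) = 1 (c(U) = -7 + 8 = 1)
c(179) - 1*(-32331) = 1 - 1*(-32331) = 1 + 32331 = 32332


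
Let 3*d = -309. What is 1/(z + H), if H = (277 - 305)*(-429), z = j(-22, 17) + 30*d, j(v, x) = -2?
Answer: 1/8920 ≈ 0.00011211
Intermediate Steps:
d = -103 (d = (⅓)*(-309) = -103)
z = -3092 (z = -2 + 30*(-103) = -2 - 3090 = -3092)
H = 12012 (H = -28*(-429) = 12012)
1/(z + H) = 1/(-3092 + 12012) = 1/8920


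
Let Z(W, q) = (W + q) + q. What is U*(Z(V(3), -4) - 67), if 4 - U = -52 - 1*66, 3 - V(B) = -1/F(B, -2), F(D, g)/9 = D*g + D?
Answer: -237290/27 ≈ -8788.5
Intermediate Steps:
F(D, g) = 9*D + 9*D*g (F(D, g) = 9*(D*g + D) = 9*(D + D*g) = 9*D + 9*D*g)
V(B) = 3 - 1/(9*B) (V(B) = 3 - (-1)/(9*B*(1 - 2)) = 3 - (-1)/(9*B*(-1)) = 3 - (-1)/((-9*B)) = 3 - (-1)*(-1/(9*B)) = 3 - 1/(9*B))
U = 122 (U = 4 - (-52 - 1*66) = 4 - (-52 - 66) = 4 - 1*(-118) = 4 + 118 = 122)
Z(W, q) = W + 2*q
U*(Z(V(3), -4) - 67) = 122*(((3 - ⅑/3) + 2*(-4)) - 67) = 122*(((3 - ⅑*⅓) - 8) - 67) = 122*(((3 - 1/27) - 8) - 67) = 122*((80/27 - 8) - 67) = 122*(-136/27 - 67) = 122*(-1945/27) = -237290/27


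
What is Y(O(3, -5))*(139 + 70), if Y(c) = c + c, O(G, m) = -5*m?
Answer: 10450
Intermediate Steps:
Y(c) = 2*c
Y(O(3, -5))*(139 + 70) = (2*(-5*(-5)))*(139 + 70) = (2*25)*209 = 50*209 = 10450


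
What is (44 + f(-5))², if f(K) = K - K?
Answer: 1936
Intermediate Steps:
f(K) = 0
(44 + f(-5))² = (44 + 0)² = 44² = 1936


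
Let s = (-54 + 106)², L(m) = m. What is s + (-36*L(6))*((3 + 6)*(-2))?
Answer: 6592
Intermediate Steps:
s = 2704 (s = 52² = 2704)
s + (-36*L(6))*((3 + 6)*(-2)) = 2704 + (-36*6)*((3 + 6)*(-2)) = 2704 - 1944*(-2) = 2704 - 216*(-18) = 2704 + 3888 = 6592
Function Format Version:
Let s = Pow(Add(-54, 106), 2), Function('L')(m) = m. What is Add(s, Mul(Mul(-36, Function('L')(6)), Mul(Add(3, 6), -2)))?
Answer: 6592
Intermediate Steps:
s = 2704 (s = Pow(52, 2) = 2704)
Add(s, Mul(Mul(-36, Function('L')(6)), Mul(Add(3, 6), -2))) = Add(2704, Mul(Mul(-36, 6), Mul(Add(3, 6), -2))) = Add(2704, Mul(-216, Mul(9, -2))) = Add(2704, Mul(-216, -18)) = Add(2704, 3888) = 6592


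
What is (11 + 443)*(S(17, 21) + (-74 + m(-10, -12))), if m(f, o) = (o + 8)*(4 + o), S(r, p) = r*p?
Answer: 143010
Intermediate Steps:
S(r, p) = p*r
m(f, o) = (4 + o)*(8 + o) (m(f, o) = (8 + o)*(4 + o) = (4 + o)*(8 + o))
(11 + 443)*(S(17, 21) + (-74 + m(-10, -12))) = (11 + 443)*(21*17 + (-74 + (32 + (-12)**2 + 12*(-12)))) = 454*(357 + (-74 + (32 + 144 - 144))) = 454*(357 + (-74 + 32)) = 454*(357 - 42) = 454*315 = 143010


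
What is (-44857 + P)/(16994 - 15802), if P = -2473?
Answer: -23665/596 ≈ -39.706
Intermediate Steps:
(-44857 + P)/(16994 - 15802) = (-44857 - 2473)/(16994 - 15802) = -47330/1192 = -47330*1/1192 = -23665/596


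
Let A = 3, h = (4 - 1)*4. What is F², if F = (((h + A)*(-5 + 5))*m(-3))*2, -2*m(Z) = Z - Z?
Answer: 0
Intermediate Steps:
h = 12 (h = 3*4 = 12)
m(Z) = 0 (m(Z) = -(Z - Z)/2 = -½*0 = 0)
F = 0 (F = (((12 + 3)*(-5 + 5))*0)*2 = ((15*0)*0)*2 = (0*0)*2 = 0*2 = 0)
F² = 0² = 0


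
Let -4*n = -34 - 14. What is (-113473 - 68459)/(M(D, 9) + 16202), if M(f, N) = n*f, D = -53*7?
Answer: -90966/5875 ≈ -15.484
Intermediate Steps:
D = -371
n = 12 (n = -(-34 - 14)/4 = -¼*(-48) = 12)
M(f, N) = 12*f
(-113473 - 68459)/(M(D, 9) + 16202) = (-113473 - 68459)/(12*(-371) + 16202) = -181932/(-4452 + 16202) = -181932/11750 = -181932*1/11750 = -90966/5875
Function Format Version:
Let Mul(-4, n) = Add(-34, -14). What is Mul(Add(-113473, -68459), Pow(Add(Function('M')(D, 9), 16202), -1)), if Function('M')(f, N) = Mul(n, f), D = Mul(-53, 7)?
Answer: Rational(-90966, 5875) ≈ -15.484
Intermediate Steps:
D = -371
n = 12 (n = Mul(Rational(-1, 4), Add(-34, -14)) = Mul(Rational(-1, 4), -48) = 12)
Function('M')(f, N) = Mul(12, f)
Mul(Add(-113473, -68459), Pow(Add(Function('M')(D, 9), 16202), -1)) = Mul(Add(-113473, -68459), Pow(Add(Mul(12, -371), 16202), -1)) = Mul(-181932, Pow(Add(-4452, 16202), -1)) = Mul(-181932, Pow(11750, -1)) = Mul(-181932, Rational(1, 11750)) = Rational(-90966, 5875)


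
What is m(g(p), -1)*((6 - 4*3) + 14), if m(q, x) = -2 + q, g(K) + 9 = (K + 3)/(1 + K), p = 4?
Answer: -384/5 ≈ -76.800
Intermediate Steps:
g(K) = -9 + (3 + K)/(1 + K) (g(K) = -9 + (K + 3)/(1 + K) = -9 + (3 + K)/(1 + K))
m(g(p), -1)*((6 - 4*3) + 14) = (-2 + 2*(-3 - 4*4)/(1 + 4))*((6 - 4*3) + 14) = (-2 + 2*(-3 - 16)/5)*((6 - 12) + 14) = (-2 + 2*(1/5)*(-19))*(-6 + 14) = (-2 - 38/5)*8 = -48/5*8 = -384/5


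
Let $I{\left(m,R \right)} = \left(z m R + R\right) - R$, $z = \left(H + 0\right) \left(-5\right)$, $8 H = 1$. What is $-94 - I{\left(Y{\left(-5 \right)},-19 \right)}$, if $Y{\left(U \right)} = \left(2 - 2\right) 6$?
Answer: $-94$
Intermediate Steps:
$H = \frac{1}{8}$ ($H = \frac{1}{8} \cdot 1 = \frac{1}{8} \approx 0.125$)
$z = - \frac{5}{8}$ ($z = \left(\frac{1}{8} + 0\right) \left(-5\right) = \frac{1}{8} \left(-5\right) = - \frac{5}{8} \approx -0.625$)
$Y{\left(U \right)} = 0$ ($Y{\left(U \right)} = 0 \cdot 6 = 0$)
$I{\left(m,R \right)} = - \frac{5 R m}{8}$ ($I{\left(m,R \right)} = \left(- \frac{5 m}{8} R + R\right) - R = \left(- \frac{5 R m}{8} + R\right) - R = \left(R - \frac{5 R m}{8}\right) - R = - \frac{5 R m}{8}$)
$-94 - I{\left(Y{\left(-5 \right)},-19 \right)} = -94 - \left(- \frac{5}{8}\right) \left(-19\right) 0 = -94 - 0 = -94 + 0 = -94$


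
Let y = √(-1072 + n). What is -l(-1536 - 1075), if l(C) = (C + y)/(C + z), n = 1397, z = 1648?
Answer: -2611/963 + 5*√13/963 ≈ -2.6926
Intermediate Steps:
y = 5*√13 (y = √(-1072 + 1397) = √325 = 5*√13 ≈ 18.028)
l(C) = (C + 5*√13)/(1648 + C) (l(C) = (C + 5*√13)/(C + 1648) = (C + 5*√13)/(1648 + C))
-l(-1536 - 1075) = -((-1536 - 1075) + 5*√13)/(1648 + (-1536 - 1075)) = -(-2611 + 5*√13)/(1648 - 2611) = -(-2611 + 5*√13)/(-963) = -(-1)*(-2611 + 5*√13)/963 = -(2611/963 - 5*√13/963) = -2611/963 + 5*√13/963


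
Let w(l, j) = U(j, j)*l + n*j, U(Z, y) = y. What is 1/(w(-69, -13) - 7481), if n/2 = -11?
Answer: -1/6298 ≈ -0.00015878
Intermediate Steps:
n = -22 (n = 2*(-11) = -22)
w(l, j) = -22*j + j*l (w(l, j) = j*l - 22*j = -22*j + j*l)
1/(w(-69, -13) - 7481) = 1/(-13*(-22 - 69) - 7481) = 1/(-13*(-91) - 7481) = 1/(1183 - 7481) = 1/(-6298) = -1/6298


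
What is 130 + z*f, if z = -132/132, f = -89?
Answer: 219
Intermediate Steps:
z = -1 (z = -132*1/132 = -1)
130 + z*f = 130 - 1*(-89) = 130 + 89 = 219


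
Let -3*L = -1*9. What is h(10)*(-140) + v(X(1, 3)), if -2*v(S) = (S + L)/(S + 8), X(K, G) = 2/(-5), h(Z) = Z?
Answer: -106413/76 ≈ -1400.2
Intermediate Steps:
L = 3 (L = -(-1)*9/3 = -⅓*(-9) = 3)
X(K, G) = -⅖ (X(K, G) = 2*(-⅕) = -⅖)
v(S) = -(3 + S)/(2*(8 + S)) (v(S) = -(S + 3)/(2*(S + 8)) = -(3 + S)/(2*(8 + S)))
h(10)*(-140) + v(X(1, 3)) = 10*(-140) + (-3 - 1*(-⅖))/(2*(8 - ⅖)) = -1400 + (-3 + ⅖)/(2*(38/5)) = -1400 + (½)*(5/38)*(-13/5) = -1400 - 13/76 = -106413/76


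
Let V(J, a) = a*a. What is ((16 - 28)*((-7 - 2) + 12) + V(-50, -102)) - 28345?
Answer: -17977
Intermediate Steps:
V(J, a) = a²
((16 - 28)*((-7 - 2) + 12) + V(-50, -102)) - 28345 = ((16 - 28)*((-7 - 2) + 12) + (-102)²) - 28345 = (-12*(-9 + 12) + 10404) - 28345 = (-12*3 + 10404) - 28345 = (-36 + 10404) - 28345 = 10368 - 28345 = -17977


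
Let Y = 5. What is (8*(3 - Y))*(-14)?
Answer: 224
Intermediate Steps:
(8*(3 - Y))*(-14) = (8*(3 - 1*5))*(-14) = (8*(3 - 5))*(-14) = (8*(-2))*(-14) = -16*(-14) = 224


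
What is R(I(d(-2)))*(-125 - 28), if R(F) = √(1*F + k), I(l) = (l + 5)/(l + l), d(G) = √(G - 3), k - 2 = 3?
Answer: -153*√(22 - 2*I*√5)/2 ≈ -360.65 + 36.285*I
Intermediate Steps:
k = 5 (k = 2 + 3 = 5)
d(G) = √(-3 + G)
I(l) = (5 + l)/(2*l) (I(l) = (5 + l)/((2*l)) = (5 + l)*(1/(2*l)) = (5 + l)/(2*l))
R(F) = √(5 + F) (R(F) = √(1*F + 5) = √(F + 5) = √(5 + F))
R(I(d(-2)))*(-125 - 28) = √(5 + (5 + √(-3 - 2))/(2*(√(-3 - 2))))*(-125 - 28) = √(5 + (5 + √(-5))/(2*(√(-5))))*(-153) = √(5 + (5 + I*√5)/(2*((I*√5))))*(-153) = √(5 + (-I*√5/5)*(5 + I*√5)/2)*(-153) = √(5 - I*√5*(5 + I*√5)/10)*(-153) = -153*√(5 - I*√5*(5 + I*√5)/10)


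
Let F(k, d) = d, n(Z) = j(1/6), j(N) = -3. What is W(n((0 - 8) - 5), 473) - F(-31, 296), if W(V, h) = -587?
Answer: -883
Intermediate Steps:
n(Z) = -3
W(n((0 - 8) - 5), 473) - F(-31, 296) = -587 - 1*296 = -587 - 296 = -883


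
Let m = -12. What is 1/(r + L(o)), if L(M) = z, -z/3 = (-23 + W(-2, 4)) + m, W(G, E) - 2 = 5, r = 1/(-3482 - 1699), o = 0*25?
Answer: 5181/435203 ≈ 0.011905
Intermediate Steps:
o = 0
r = -1/5181 (r = 1/(-5181) = -1/5181 ≈ -0.00019301)
W(G, E) = 7 (W(G, E) = 2 + 5 = 7)
z = 84 (z = -3*((-23 + 7) - 12) = -3*(-16 - 12) = -3*(-28) = 84)
L(M) = 84
1/(r + L(o)) = 1/(-1/5181 + 84) = 1/(435203/5181) = 5181/435203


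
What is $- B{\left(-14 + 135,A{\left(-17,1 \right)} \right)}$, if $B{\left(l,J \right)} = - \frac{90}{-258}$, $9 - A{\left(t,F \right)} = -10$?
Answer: $- \frac{15}{43} \approx -0.34884$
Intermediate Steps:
$A{\left(t,F \right)} = 19$ ($A{\left(t,F \right)} = 9 - -10 = 9 + 10 = 19$)
$B{\left(l,J \right)} = \frac{15}{43}$ ($B{\left(l,J \right)} = \left(-90\right) \left(- \frac{1}{258}\right) = \frac{15}{43}$)
$- B{\left(-14 + 135,A{\left(-17,1 \right)} \right)} = \left(-1\right) \frac{15}{43} = - \frac{15}{43}$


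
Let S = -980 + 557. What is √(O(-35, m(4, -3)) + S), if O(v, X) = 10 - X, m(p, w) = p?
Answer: I*√417 ≈ 20.421*I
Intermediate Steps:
S = -423
√(O(-35, m(4, -3)) + S) = √((10 - 1*4) - 423) = √((10 - 4) - 423) = √(6 - 423) = √(-417) = I*√417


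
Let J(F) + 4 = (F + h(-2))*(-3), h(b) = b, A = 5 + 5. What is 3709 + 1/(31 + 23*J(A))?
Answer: 2273616/613 ≈ 3709.0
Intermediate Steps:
A = 10
J(F) = 2 - 3*F (J(F) = -4 + (F - 2)*(-3) = -4 + (-2 + F)*(-3) = -4 + (6 - 3*F) = 2 - 3*F)
3709 + 1/(31 + 23*J(A)) = 3709 + 1/(31 + 23*(2 - 3*10)) = 3709 + 1/(31 + 23*(2 - 30)) = 3709 + 1/(31 + 23*(-28)) = 3709 + 1/(31 - 644) = 3709 + 1/(-613) = 3709 - 1/613 = 2273616/613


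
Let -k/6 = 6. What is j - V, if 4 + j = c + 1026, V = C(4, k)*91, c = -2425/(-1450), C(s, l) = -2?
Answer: 69929/58 ≈ 1205.7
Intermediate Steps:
k = -36 (k = -6*6 = -36)
c = 97/58 (c = -2425*(-1/1450) = 97/58 ≈ 1.6724)
V = -182 (V = -2*91 = -182)
j = 59373/58 (j = -4 + (97/58 + 1026) = -4 + 59605/58 = 59373/58 ≈ 1023.7)
j - V = 59373/58 - 1*(-182) = 59373/58 + 182 = 69929/58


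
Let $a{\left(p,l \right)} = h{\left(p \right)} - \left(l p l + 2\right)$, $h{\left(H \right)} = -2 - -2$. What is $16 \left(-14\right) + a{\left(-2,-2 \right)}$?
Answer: $-218$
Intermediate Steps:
$h{\left(H \right)} = 0$ ($h{\left(H \right)} = -2 + 2 = 0$)
$a{\left(p,l \right)} = -2 - p l^{2}$ ($a{\left(p,l \right)} = 0 - \left(l p l + 2\right) = 0 - \left(p l^{2} + 2\right) = 0 - \left(2 + p l^{2}\right) = -2 - p l^{2}$)
$16 \left(-14\right) + a{\left(-2,-2 \right)} = 16 \left(-14\right) - \left(2 - 2 \left(-2\right)^{2}\right) = -224 - \left(2 - 8\right) = -224 + \left(-2 + 8\right) = -224 + 6 = -218$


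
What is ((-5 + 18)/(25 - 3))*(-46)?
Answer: -299/11 ≈ -27.182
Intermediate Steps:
((-5 + 18)/(25 - 3))*(-46) = (13/22)*(-46) = -299/11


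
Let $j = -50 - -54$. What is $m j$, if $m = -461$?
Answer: $-1844$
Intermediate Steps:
$j = 4$ ($j = -50 + 54 = 4$)
$m j = \left(-461\right) 4 = -1844$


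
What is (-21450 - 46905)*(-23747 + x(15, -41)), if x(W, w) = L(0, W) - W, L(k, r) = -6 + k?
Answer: 1624661640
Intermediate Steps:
x(W, w) = -6 - W (x(W, w) = (-6 + 0) - W = -6 - W)
(-21450 - 46905)*(-23747 + x(15, -41)) = (-21450 - 46905)*(-23747 + (-6 - 1*15)) = -68355*(-23747 + (-6 - 15)) = -68355*(-23747 - 21) = -68355*(-23768) = 1624661640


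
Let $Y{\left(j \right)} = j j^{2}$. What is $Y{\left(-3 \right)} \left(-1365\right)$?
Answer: $36855$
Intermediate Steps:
$Y{\left(j \right)} = j^{3}$
$Y{\left(-3 \right)} \left(-1365\right) = \left(-3\right)^{3} \left(-1365\right) = \left(-27\right) \left(-1365\right) = 36855$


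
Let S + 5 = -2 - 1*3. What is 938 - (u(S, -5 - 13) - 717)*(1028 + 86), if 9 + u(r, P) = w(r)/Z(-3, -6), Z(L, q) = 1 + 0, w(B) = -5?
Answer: 815272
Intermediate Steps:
Z(L, q) = 1
S = -10 (S = -5 + (-2 - 1*3) = -5 + (-2 - 3) = -5 - 5 = -10)
u(r, P) = -14 (u(r, P) = -9 - 5/1 = -9 - 5*1 = -9 - 5 = -14)
938 - (u(S, -5 - 13) - 717)*(1028 + 86) = 938 - (-14 - 717)*(1028 + 86) = 938 - (-731)*1114 = 938 - 1*(-814334) = 938 + 814334 = 815272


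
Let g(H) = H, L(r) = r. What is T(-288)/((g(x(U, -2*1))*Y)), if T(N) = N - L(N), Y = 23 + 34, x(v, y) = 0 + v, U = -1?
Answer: 0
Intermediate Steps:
x(v, y) = v
Y = 57
T(N) = 0 (T(N) = N - N = 0)
T(-288)/((g(x(U, -2*1))*Y)) = 0/((-1*57)) = 0/(-57) = 0*(-1/57) = 0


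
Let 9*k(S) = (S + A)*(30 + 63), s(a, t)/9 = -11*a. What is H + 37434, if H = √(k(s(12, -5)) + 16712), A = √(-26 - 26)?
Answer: 37434 + √(39924 + 186*I*√13)/3 ≈ 37501.0 + 0.55937*I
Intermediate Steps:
A = 2*I*√13 (A = √(-52) = 2*I*√13 ≈ 7.2111*I)
s(a, t) = -99*a (s(a, t) = 9*(-11*a) = -99*a)
k(S) = 31*S/3 + 62*I*√13/3 (k(S) = ((S + 2*I*√13)*(30 + 63))/9 = ((S + 2*I*√13)*93)/9 = (93*S + 186*I*√13)/9 = 31*S/3 + 62*I*√13/3)
H = √(4436 + 62*I*√13/3) (H = √((31*(-99*12)/3 + 62*I*√13/3) + 16712) = √(((31/3)*(-1188) + 62*I*√13/3) + 16712) = √((-12276 + 62*I*√13/3) + 16712) = √(4436 + 62*I*√13/3) ≈ 66.606 + 0.5594*I)
H + 37434 = √(39924 + 186*I*√13)/3 + 37434 = 37434 + √(39924 + 186*I*√13)/3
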